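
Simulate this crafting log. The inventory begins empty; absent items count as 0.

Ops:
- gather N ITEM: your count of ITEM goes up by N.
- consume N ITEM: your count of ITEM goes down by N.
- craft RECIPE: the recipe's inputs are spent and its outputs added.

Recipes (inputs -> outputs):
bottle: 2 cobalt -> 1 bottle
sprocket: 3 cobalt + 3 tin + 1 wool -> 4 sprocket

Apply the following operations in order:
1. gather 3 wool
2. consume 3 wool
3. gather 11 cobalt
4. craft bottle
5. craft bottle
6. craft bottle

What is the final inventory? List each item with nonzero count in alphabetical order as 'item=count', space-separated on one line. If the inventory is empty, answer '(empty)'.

Answer: bottle=3 cobalt=5

Derivation:
After 1 (gather 3 wool): wool=3
After 2 (consume 3 wool): (empty)
After 3 (gather 11 cobalt): cobalt=11
After 4 (craft bottle): bottle=1 cobalt=9
After 5 (craft bottle): bottle=2 cobalt=7
After 6 (craft bottle): bottle=3 cobalt=5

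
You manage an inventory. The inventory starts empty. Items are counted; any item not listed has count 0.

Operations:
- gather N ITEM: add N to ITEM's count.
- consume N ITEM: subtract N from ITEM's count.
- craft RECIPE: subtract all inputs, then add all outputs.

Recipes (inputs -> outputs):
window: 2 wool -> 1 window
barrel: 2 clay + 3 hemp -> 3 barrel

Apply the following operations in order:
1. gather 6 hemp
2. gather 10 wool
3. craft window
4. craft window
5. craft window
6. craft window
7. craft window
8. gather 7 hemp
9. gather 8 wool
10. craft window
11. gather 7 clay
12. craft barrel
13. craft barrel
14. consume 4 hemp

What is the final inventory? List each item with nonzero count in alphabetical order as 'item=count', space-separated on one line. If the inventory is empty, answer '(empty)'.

Answer: barrel=6 clay=3 hemp=3 window=6 wool=6

Derivation:
After 1 (gather 6 hemp): hemp=6
After 2 (gather 10 wool): hemp=6 wool=10
After 3 (craft window): hemp=6 window=1 wool=8
After 4 (craft window): hemp=6 window=2 wool=6
After 5 (craft window): hemp=6 window=3 wool=4
After 6 (craft window): hemp=6 window=4 wool=2
After 7 (craft window): hemp=6 window=5
After 8 (gather 7 hemp): hemp=13 window=5
After 9 (gather 8 wool): hemp=13 window=5 wool=8
After 10 (craft window): hemp=13 window=6 wool=6
After 11 (gather 7 clay): clay=7 hemp=13 window=6 wool=6
After 12 (craft barrel): barrel=3 clay=5 hemp=10 window=6 wool=6
After 13 (craft barrel): barrel=6 clay=3 hemp=7 window=6 wool=6
After 14 (consume 4 hemp): barrel=6 clay=3 hemp=3 window=6 wool=6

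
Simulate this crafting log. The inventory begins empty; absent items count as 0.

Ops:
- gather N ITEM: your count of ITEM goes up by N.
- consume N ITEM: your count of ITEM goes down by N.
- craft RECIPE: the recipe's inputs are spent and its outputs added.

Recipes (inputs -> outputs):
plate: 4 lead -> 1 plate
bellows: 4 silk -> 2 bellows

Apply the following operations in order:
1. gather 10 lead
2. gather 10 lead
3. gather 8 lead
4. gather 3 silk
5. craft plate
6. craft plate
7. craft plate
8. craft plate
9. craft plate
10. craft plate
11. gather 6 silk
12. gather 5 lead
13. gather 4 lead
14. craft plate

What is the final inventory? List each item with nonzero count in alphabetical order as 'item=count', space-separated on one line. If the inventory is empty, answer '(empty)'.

Answer: lead=9 plate=7 silk=9

Derivation:
After 1 (gather 10 lead): lead=10
After 2 (gather 10 lead): lead=20
After 3 (gather 8 lead): lead=28
After 4 (gather 3 silk): lead=28 silk=3
After 5 (craft plate): lead=24 plate=1 silk=3
After 6 (craft plate): lead=20 plate=2 silk=3
After 7 (craft plate): lead=16 plate=3 silk=3
After 8 (craft plate): lead=12 plate=4 silk=3
After 9 (craft plate): lead=8 plate=5 silk=3
After 10 (craft plate): lead=4 plate=6 silk=3
After 11 (gather 6 silk): lead=4 plate=6 silk=9
After 12 (gather 5 lead): lead=9 plate=6 silk=9
After 13 (gather 4 lead): lead=13 plate=6 silk=9
After 14 (craft plate): lead=9 plate=7 silk=9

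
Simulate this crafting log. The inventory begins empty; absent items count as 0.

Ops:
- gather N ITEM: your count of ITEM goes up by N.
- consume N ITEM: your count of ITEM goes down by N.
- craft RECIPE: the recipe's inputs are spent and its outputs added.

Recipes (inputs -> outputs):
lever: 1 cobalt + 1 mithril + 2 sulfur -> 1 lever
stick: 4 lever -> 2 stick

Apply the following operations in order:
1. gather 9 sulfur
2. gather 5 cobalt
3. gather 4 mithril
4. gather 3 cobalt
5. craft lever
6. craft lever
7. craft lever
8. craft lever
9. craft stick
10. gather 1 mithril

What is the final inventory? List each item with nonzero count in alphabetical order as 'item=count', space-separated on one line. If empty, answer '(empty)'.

After 1 (gather 9 sulfur): sulfur=9
After 2 (gather 5 cobalt): cobalt=5 sulfur=9
After 3 (gather 4 mithril): cobalt=5 mithril=4 sulfur=9
After 4 (gather 3 cobalt): cobalt=8 mithril=4 sulfur=9
After 5 (craft lever): cobalt=7 lever=1 mithril=3 sulfur=7
After 6 (craft lever): cobalt=6 lever=2 mithril=2 sulfur=5
After 7 (craft lever): cobalt=5 lever=3 mithril=1 sulfur=3
After 8 (craft lever): cobalt=4 lever=4 sulfur=1
After 9 (craft stick): cobalt=4 stick=2 sulfur=1
After 10 (gather 1 mithril): cobalt=4 mithril=1 stick=2 sulfur=1

Answer: cobalt=4 mithril=1 stick=2 sulfur=1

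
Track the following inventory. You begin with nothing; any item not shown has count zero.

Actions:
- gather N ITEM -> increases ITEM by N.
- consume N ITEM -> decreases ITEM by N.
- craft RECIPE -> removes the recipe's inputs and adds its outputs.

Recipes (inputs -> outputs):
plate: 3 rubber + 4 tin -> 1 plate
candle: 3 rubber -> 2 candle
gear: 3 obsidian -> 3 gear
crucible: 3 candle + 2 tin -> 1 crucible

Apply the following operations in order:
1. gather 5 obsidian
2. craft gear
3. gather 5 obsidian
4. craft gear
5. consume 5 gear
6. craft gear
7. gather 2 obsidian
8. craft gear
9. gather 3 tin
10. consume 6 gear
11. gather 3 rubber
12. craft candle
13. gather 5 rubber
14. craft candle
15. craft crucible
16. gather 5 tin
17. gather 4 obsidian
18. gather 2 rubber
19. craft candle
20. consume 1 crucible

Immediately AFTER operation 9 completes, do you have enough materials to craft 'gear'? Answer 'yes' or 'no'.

Answer: no

Derivation:
After 1 (gather 5 obsidian): obsidian=5
After 2 (craft gear): gear=3 obsidian=2
After 3 (gather 5 obsidian): gear=3 obsidian=7
After 4 (craft gear): gear=6 obsidian=4
After 5 (consume 5 gear): gear=1 obsidian=4
After 6 (craft gear): gear=4 obsidian=1
After 7 (gather 2 obsidian): gear=4 obsidian=3
After 8 (craft gear): gear=7
After 9 (gather 3 tin): gear=7 tin=3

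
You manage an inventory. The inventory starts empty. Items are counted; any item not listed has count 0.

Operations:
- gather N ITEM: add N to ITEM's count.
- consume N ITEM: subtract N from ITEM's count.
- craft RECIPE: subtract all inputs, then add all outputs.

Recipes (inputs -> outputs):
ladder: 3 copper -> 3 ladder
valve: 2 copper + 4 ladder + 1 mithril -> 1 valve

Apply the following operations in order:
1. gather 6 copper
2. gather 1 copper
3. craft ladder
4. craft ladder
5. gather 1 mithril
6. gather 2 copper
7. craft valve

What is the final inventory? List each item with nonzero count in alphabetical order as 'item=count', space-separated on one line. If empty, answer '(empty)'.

After 1 (gather 6 copper): copper=6
After 2 (gather 1 copper): copper=7
After 3 (craft ladder): copper=4 ladder=3
After 4 (craft ladder): copper=1 ladder=6
After 5 (gather 1 mithril): copper=1 ladder=6 mithril=1
After 6 (gather 2 copper): copper=3 ladder=6 mithril=1
After 7 (craft valve): copper=1 ladder=2 valve=1

Answer: copper=1 ladder=2 valve=1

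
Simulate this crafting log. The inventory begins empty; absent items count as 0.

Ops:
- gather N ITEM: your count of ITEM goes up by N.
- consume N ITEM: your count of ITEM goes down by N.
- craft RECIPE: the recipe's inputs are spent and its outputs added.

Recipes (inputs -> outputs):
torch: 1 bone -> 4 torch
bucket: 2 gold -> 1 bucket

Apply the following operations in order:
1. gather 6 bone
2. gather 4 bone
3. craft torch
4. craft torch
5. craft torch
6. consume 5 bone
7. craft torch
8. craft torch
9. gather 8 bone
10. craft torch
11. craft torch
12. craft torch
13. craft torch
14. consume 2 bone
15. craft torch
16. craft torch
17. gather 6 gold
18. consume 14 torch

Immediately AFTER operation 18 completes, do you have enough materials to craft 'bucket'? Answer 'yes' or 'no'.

Answer: yes

Derivation:
After 1 (gather 6 bone): bone=6
After 2 (gather 4 bone): bone=10
After 3 (craft torch): bone=9 torch=4
After 4 (craft torch): bone=8 torch=8
After 5 (craft torch): bone=7 torch=12
After 6 (consume 5 bone): bone=2 torch=12
After 7 (craft torch): bone=1 torch=16
After 8 (craft torch): torch=20
After 9 (gather 8 bone): bone=8 torch=20
After 10 (craft torch): bone=7 torch=24
After 11 (craft torch): bone=6 torch=28
After 12 (craft torch): bone=5 torch=32
After 13 (craft torch): bone=4 torch=36
After 14 (consume 2 bone): bone=2 torch=36
After 15 (craft torch): bone=1 torch=40
After 16 (craft torch): torch=44
After 17 (gather 6 gold): gold=6 torch=44
After 18 (consume 14 torch): gold=6 torch=30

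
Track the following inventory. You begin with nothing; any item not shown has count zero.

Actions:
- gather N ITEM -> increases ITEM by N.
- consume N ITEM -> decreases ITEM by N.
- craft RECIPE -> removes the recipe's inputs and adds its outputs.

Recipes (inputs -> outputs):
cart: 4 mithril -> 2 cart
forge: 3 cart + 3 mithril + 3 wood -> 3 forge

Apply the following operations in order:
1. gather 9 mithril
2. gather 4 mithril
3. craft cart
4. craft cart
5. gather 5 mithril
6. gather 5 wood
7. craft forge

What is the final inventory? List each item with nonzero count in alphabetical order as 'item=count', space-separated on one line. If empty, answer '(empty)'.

After 1 (gather 9 mithril): mithril=9
After 2 (gather 4 mithril): mithril=13
After 3 (craft cart): cart=2 mithril=9
After 4 (craft cart): cart=4 mithril=5
After 5 (gather 5 mithril): cart=4 mithril=10
After 6 (gather 5 wood): cart=4 mithril=10 wood=5
After 7 (craft forge): cart=1 forge=3 mithril=7 wood=2

Answer: cart=1 forge=3 mithril=7 wood=2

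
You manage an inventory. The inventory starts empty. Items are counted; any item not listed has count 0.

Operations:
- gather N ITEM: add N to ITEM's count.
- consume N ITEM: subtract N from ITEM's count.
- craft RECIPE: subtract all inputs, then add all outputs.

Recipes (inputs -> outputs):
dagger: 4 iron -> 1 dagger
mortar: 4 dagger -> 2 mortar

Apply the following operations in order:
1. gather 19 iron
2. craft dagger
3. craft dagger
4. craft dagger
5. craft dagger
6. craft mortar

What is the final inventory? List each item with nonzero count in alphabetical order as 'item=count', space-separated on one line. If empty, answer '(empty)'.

Answer: iron=3 mortar=2

Derivation:
After 1 (gather 19 iron): iron=19
After 2 (craft dagger): dagger=1 iron=15
After 3 (craft dagger): dagger=2 iron=11
After 4 (craft dagger): dagger=3 iron=7
After 5 (craft dagger): dagger=4 iron=3
After 6 (craft mortar): iron=3 mortar=2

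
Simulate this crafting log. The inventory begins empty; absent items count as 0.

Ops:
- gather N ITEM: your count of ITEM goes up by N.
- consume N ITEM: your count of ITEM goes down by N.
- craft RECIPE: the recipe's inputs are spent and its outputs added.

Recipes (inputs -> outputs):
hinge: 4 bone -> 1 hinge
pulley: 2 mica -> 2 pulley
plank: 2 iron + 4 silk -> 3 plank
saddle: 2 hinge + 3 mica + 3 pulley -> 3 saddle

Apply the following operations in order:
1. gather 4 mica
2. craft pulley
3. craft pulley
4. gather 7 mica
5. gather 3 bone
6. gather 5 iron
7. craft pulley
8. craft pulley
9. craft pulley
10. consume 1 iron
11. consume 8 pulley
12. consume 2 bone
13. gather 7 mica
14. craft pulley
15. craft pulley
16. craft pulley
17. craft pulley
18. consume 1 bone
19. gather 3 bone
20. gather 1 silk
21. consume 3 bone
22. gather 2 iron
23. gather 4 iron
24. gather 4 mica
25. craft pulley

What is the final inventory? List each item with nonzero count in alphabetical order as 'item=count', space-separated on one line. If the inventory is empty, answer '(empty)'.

Answer: iron=10 mica=2 pulley=12 silk=1

Derivation:
After 1 (gather 4 mica): mica=4
After 2 (craft pulley): mica=2 pulley=2
After 3 (craft pulley): pulley=4
After 4 (gather 7 mica): mica=7 pulley=4
After 5 (gather 3 bone): bone=3 mica=7 pulley=4
After 6 (gather 5 iron): bone=3 iron=5 mica=7 pulley=4
After 7 (craft pulley): bone=3 iron=5 mica=5 pulley=6
After 8 (craft pulley): bone=3 iron=5 mica=3 pulley=8
After 9 (craft pulley): bone=3 iron=5 mica=1 pulley=10
After 10 (consume 1 iron): bone=3 iron=4 mica=1 pulley=10
After 11 (consume 8 pulley): bone=3 iron=4 mica=1 pulley=2
After 12 (consume 2 bone): bone=1 iron=4 mica=1 pulley=2
After 13 (gather 7 mica): bone=1 iron=4 mica=8 pulley=2
After 14 (craft pulley): bone=1 iron=4 mica=6 pulley=4
After 15 (craft pulley): bone=1 iron=4 mica=4 pulley=6
After 16 (craft pulley): bone=1 iron=4 mica=2 pulley=8
After 17 (craft pulley): bone=1 iron=4 pulley=10
After 18 (consume 1 bone): iron=4 pulley=10
After 19 (gather 3 bone): bone=3 iron=4 pulley=10
After 20 (gather 1 silk): bone=3 iron=4 pulley=10 silk=1
After 21 (consume 3 bone): iron=4 pulley=10 silk=1
After 22 (gather 2 iron): iron=6 pulley=10 silk=1
After 23 (gather 4 iron): iron=10 pulley=10 silk=1
After 24 (gather 4 mica): iron=10 mica=4 pulley=10 silk=1
After 25 (craft pulley): iron=10 mica=2 pulley=12 silk=1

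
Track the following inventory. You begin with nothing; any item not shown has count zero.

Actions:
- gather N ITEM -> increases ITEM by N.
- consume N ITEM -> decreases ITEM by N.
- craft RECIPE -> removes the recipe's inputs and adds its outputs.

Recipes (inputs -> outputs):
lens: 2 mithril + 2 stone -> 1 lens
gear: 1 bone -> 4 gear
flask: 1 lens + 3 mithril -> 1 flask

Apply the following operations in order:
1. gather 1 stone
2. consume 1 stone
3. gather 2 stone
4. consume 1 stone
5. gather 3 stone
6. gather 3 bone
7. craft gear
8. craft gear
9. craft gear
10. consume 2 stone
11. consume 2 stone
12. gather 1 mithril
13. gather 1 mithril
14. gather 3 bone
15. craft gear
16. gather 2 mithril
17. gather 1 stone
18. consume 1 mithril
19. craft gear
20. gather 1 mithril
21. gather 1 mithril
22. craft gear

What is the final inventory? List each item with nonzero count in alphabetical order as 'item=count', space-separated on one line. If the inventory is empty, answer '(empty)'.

After 1 (gather 1 stone): stone=1
After 2 (consume 1 stone): (empty)
After 3 (gather 2 stone): stone=2
After 4 (consume 1 stone): stone=1
After 5 (gather 3 stone): stone=4
After 6 (gather 3 bone): bone=3 stone=4
After 7 (craft gear): bone=2 gear=4 stone=4
After 8 (craft gear): bone=1 gear=8 stone=4
After 9 (craft gear): gear=12 stone=4
After 10 (consume 2 stone): gear=12 stone=2
After 11 (consume 2 stone): gear=12
After 12 (gather 1 mithril): gear=12 mithril=1
After 13 (gather 1 mithril): gear=12 mithril=2
After 14 (gather 3 bone): bone=3 gear=12 mithril=2
After 15 (craft gear): bone=2 gear=16 mithril=2
After 16 (gather 2 mithril): bone=2 gear=16 mithril=4
After 17 (gather 1 stone): bone=2 gear=16 mithril=4 stone=1
After 18 (consume 1 mithril): bone=2 gear=16 mithril=3 stone=1
After 19 (craft gear): bone=1 gear=20 mithril=3 stone=1
After 20 (gather 1 mithril): bone=1 gear=20 mithril=4 stone=1
After 21 (gather 1 mithril): bone=1 gear=20 mithril=5 stone=1
After 22 (craft gear): gear=24 mithril=5 stone=1

Answer: gear=24 mithril=5 stone=1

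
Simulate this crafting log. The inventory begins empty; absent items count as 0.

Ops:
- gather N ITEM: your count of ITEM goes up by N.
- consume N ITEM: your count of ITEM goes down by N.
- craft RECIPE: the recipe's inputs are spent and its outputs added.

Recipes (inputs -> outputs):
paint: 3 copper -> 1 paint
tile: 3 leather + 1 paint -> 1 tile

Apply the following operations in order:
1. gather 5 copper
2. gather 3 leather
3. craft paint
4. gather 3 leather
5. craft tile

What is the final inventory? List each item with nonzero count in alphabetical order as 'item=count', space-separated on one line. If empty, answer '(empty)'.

Answer: copper=2 leather=3 tile=1

Derivation:
After 1 (gather 5 copper): copper=5
After 2 (gather 3 leather): copper=5 leather=3
After 3 (craft paint): copper=2 leather=3 paint=1
After 4 (gather 3 leather): copper=2 leather=6 paint=1
After 5 (craft tile): copper=2 leather=3 tile=1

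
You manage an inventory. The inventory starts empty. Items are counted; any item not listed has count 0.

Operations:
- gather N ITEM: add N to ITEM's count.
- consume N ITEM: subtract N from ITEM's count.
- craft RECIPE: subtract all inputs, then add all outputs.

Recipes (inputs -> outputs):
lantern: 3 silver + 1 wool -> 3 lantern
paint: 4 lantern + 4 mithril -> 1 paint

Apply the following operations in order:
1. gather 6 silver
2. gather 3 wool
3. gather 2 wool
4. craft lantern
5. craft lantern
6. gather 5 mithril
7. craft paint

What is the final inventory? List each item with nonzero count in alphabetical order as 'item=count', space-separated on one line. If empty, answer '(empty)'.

Answer: lantern=2 mithril=1 paint=1 wool=3

Derivation:
After 1 (gather 6 silver): silver=6
After 2 (gather 3 wool): silver=6 wool=3
After 3 (gather 2 wool): silver=6 wool=5
After 4 (craft lantern): lantern=3 silver=3 wool=4
After 5 (craft lantern): lantern=6 wool=3
After 6 (gather 5 mithril): lantern=6 mithril=5 wool=3
After 7 (craft paint): lantern=2 mithril=1 paint=1 wool=3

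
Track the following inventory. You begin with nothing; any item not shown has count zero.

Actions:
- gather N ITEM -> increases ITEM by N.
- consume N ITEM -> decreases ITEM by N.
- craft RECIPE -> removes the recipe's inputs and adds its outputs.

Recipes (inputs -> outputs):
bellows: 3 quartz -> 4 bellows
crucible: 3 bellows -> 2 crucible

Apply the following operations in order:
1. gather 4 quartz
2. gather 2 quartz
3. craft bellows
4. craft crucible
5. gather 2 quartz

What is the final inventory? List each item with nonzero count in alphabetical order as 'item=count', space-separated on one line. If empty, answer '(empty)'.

Answer: bellows=1 crucible=2 quartz=5

Derivation:
After 1 (gather 4 quartz): quartz=4
After 2 (gather 2 quartz): quartz=6
After 3 (craft bellows): bellows=4 quartz=3
After 4 (craft crucible): bellows=1 crucible=2 quartz=3
After 5 (gather 2 quartz): bellows=1 crucible=2 quartz=5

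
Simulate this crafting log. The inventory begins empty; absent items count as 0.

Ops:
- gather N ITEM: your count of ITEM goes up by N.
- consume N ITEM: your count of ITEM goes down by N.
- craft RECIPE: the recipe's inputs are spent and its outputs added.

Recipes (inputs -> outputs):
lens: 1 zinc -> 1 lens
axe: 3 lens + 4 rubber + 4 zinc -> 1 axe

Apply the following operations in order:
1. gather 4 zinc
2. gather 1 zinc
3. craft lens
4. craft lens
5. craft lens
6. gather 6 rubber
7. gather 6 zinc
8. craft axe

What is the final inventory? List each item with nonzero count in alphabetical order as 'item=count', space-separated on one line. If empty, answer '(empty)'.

Answer: axe=1 rubber=2 zinc=4

Derivation:
After 1 (gather 4 zinc): zinc=4
After 2 (gather 1 zinc): zinc=5
After 3 (craft lens): lens=1 zinc=4
After 4 (craft lens): lens=2 zinc=3
After 5 (craft lens): lens=3 zinc=2
After 6 (gather 6 rubber): lens=3 rubber=6 zinc=2
After 7 (gather 6 zinc): lens=3 rubber=6 zinc=8
After 8 (craft axe): axe=1 rubber=2 zinc=4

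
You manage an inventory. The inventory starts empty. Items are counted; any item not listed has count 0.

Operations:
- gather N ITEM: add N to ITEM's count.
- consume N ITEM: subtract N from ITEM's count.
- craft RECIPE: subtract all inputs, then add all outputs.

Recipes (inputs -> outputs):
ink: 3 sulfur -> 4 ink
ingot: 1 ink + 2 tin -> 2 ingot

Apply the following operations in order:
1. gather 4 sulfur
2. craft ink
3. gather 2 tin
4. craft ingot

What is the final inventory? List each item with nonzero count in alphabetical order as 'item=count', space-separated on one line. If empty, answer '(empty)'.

Answer: ingot=2 ink=3 sulfur=1

Derivation:
After 1 (gather 4 sulfur): sulfur=4
After 2 (craft ink): ink=4 sulfur=1
After 3 (gather 2 tin): ink=4 sulfur=1 tin=2
After 4 (craft ingot): ingot=2 ink=3 sulfur=1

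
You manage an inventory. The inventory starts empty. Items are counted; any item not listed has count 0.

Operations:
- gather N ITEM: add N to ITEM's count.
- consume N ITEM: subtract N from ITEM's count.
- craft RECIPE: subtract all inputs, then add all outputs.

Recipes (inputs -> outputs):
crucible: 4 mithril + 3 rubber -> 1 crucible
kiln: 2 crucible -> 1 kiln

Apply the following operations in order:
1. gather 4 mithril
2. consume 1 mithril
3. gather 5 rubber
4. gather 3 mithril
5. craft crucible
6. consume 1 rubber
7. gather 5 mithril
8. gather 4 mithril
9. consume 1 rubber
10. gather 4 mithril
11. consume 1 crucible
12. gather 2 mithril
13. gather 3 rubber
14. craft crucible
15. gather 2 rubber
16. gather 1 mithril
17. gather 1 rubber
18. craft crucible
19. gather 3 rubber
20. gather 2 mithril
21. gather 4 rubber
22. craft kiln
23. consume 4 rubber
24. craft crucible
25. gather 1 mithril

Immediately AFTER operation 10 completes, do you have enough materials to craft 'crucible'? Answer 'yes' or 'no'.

Answer: no

Derivation:
After 1 (gather 4 mithril): mithril=4
After 2 (consume 1 mithril): mithril=3
After 3 (gather 5 rubber): mithril=3 rubber=5
After 4 (gather 3 mithril): mithril=6 rubber=5
After 5 (craft crucible): crucible=1 mithril=2 rubber=2
After 6 (consume 1 rubber): crucible=1 mithril=2 rubber=1
After 7 (gather 5 mithril): crucible=1 mithril=7 rubber=1
After 8 (gather 4 mithril): crucible=1 mithril=11 rubber=1
After 9 (consume 1 rubber): crucible=1 mithril=11
After 10 (gather 4 mithril): crucible=1 mithril=15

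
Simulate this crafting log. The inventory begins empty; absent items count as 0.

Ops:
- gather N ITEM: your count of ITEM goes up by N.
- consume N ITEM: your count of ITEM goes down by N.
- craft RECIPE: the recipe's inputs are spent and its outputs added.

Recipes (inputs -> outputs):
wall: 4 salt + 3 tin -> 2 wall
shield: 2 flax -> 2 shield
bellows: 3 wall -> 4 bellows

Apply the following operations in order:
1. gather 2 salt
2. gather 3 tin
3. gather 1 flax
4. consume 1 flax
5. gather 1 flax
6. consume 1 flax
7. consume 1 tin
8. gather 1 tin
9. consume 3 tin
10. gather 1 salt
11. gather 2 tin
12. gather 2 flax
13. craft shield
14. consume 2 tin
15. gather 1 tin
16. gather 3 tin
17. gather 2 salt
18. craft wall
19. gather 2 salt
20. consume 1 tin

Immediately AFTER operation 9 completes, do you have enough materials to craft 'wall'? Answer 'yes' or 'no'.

After 1 (gather 2 salt): salt=2
After 2 (gather 3 tin): salt=2 tin=3
After 3 (gather 1 flax): flax=1 salt=2 tin=3
After 4 (consume 1 flax): salt=2 tin=3
After 5 (gather 1 flax): flax=1 salt=2 tin=3
After 6 (consume 1 flax): salt=2 tin=3
After 7 (consume 1 tin): salt=2 tin=2
After 8 (gather 1 tin): salt=2 tin=3
After 9 (consume 3 tin): salt=2

Answer: no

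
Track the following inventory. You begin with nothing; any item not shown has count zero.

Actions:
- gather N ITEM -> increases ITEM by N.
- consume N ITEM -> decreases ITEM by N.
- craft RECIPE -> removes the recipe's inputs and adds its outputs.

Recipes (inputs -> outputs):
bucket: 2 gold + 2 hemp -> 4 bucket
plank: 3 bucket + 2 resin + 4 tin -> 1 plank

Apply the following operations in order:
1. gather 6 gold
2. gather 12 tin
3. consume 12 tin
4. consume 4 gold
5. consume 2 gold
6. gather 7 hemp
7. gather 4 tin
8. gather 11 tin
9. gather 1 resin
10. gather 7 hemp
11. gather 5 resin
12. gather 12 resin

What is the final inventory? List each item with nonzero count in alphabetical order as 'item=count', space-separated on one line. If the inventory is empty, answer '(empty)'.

Answer: hemp=14 resin=18 tin=15

Derivation:
After 1 (gather 6 gold): gold=6
After 2 (gather 12 tin): gold=6 tin=12
After 3 (consume 12 tin): gold=6
After 4 (consume 4 gold): gold=2
After 5 (consume 2 gold): (empty)
After 6 (gather 7 hemp): hemp=7
After 7 (gather 4 tin): hemp=7 tin=4
After 8 (gather 11 tin): hemp=7 tin=15
After 9 (gather 1 resin): hemp=7 resin=1 tin=15
After 10 (gather 7 hemp): hemp=14 resin=1 tin=15
After 11 (gather 5 resin): hemp=14 resin=6 tin=15
After 12 (gather 12 resin): hemp=14 resin=18 tin=15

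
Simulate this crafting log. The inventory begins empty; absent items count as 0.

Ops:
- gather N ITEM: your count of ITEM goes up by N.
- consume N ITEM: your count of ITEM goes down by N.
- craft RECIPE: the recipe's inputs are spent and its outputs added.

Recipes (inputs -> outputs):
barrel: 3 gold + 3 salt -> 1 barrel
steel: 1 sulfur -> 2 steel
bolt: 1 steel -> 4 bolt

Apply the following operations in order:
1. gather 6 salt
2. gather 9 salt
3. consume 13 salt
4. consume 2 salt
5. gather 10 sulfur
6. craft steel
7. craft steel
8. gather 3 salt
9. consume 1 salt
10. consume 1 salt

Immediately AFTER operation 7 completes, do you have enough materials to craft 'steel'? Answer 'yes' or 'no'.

Answer: yes

Derivation:
After 1 (gather 6 salt): salt=6
After 2 (gather 9 salt): salt=15
After 3 (consume 13 salt): salt=2
After 4 (consume 2 salt): (empty)
After 5 (gather 10 sulfur): sulfur=10
After 6 (craft steel): steel=2 sulfur=9
After 7 (craft steel): steel=4 sulfur=8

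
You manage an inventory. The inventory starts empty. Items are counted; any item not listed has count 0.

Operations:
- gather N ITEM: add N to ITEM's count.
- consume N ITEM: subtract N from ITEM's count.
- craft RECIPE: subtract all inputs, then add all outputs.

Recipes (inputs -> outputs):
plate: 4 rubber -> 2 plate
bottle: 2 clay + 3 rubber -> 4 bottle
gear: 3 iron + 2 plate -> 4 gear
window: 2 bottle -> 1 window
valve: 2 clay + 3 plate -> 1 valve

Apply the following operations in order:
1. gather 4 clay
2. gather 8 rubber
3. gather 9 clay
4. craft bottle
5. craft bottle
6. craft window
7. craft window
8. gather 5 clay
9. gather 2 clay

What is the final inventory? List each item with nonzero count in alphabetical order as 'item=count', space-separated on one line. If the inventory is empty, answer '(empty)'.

Answer: bottle=4 clay=16 rubber=2 window=2

Derivation:
After 1 (gather 4 clay): clay=4
After 2 (gather 8 rubber): clay=4 rubber=8
After 3 (gather 9 clay): clay=13 rubber=8
After 4 (craft bottle): bottle=4 clay=11 rubber=5
After 5 (craft bottle): bottle=8 clay=9 rubber=2
After 6 (craft window): bottle=6 clay=9 rubber=2 window=1
After 7 (craft window): bottle=4 clay=9 rubber=2 window=2
After 8 (gather 5 clay): bottle=4 clay=14 rubber=2 window=2
After 9 (gather 2 clay): bottle=4 clay=16 rubber=2 window=2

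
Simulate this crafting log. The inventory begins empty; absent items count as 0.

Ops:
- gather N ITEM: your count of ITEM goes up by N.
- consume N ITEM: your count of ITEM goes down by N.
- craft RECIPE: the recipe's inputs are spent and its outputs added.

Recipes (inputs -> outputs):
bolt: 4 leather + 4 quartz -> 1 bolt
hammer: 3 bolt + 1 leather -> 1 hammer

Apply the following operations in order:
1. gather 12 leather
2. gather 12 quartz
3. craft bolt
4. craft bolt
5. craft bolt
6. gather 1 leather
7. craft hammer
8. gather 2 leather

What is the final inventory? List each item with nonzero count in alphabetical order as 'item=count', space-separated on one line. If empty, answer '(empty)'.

After 1 (gather 12 leather): leather=12
After 2 (gather 12 quartz): leather=12 quartz=12
After 3 (craft bolt): bolt=1 leather=8 quartz=8
After 4 (craft bolt): bolt=2 leather=4 quartz=4
After 5 (craft bolt): bolt=3
After 6 (gather 1 leather): bolt=3 leather=1
After 7 (craft hammer): hammer=1
After 8 (gather 2 leather): hammer=1 leather=2

Answer: hammer=1 leather=2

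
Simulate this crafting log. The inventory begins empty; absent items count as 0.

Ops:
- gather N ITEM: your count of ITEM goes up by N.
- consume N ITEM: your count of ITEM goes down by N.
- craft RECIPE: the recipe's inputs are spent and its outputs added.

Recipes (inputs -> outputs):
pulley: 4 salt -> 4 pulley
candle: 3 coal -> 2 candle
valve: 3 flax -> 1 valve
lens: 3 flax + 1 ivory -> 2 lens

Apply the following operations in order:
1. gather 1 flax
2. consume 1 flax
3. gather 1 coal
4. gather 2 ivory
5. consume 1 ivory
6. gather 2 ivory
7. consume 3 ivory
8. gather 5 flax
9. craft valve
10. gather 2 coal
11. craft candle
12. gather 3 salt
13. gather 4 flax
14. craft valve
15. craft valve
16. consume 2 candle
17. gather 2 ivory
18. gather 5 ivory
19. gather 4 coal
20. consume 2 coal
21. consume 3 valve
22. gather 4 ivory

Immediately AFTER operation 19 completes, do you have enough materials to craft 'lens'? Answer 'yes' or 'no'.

Answer: no

Derivation:
After 1 (gather 1 flax): flax=1
After 2 (consume 1 flax): (empty)
After 3 (gather 1 coal): coal=1
After 4 (gather 2 ivory): coal=1 ivory=2
After 5 (consume 1 ivory): coal=1 ivory=1
After 6 (gather 2 ivory): coal=1 ivory=3
After 7 (consume 3 ivory): coal=1
After 8 (gather 5 flax): coal=1 flax=5
After 9 (craft valve): coal=1 flax=2 valve=1
After 10 (gather 2 coal): coal=3 flax=2 valve=1
After 11 (craft candle): candle=2 flax=2 valve=1
After 12 (gather 3 salt): candle=2 flax=2 salt=3 valve=1
After 13 (gather 4 flax): candle=2 flax=6 salt=3 valve=1
After 14 (craft valve): candle=2 flax=3 salt=3 valve=2
After 15 (craft valve): candle=2 salt=3 valve=3
After 16 (consume 2 candle): salt=3 valve=3
After 17 (gather 2 ivory): ivory=2 salt=3 valve=3
After 18 (gather 5 ivory): ivory=7 salt=3 valve=3
After 19 (gather 4 coal): coal=4 ivory=7 salt=3 valve=3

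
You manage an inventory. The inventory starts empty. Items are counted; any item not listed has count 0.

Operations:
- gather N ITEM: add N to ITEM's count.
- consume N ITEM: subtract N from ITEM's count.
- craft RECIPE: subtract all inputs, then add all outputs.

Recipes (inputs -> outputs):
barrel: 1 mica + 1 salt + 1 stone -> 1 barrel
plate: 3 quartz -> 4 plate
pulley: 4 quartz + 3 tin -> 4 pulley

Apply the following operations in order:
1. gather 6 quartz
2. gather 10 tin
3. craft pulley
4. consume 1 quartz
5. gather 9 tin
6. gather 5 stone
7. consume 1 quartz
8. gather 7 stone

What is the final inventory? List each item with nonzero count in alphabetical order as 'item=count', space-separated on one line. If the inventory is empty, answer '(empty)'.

Answer: pulley=4 stone=12 tin=16

Derivation:
After 1 (gather 6 quartz): quartz=6
After 2 (gather 10 tin): quartz=6 tin=10
After 3 (craft pulley): pulley=4 quartz=2 tin=7
After 4 (consume 1 quartz): pulley=4 quartz=1 tin=7
After 5 (gather 9 tin): pulley=4 quartz=1 tin=16
After 6 (gather 5 stone): pulley=4 quartz=1 stone=5 tin=16
After 7 (consume 1 quartz): pulley=4 stone=5 tin=16
After 8 (gather 7 stone): pulley=4 stone=12 tin=16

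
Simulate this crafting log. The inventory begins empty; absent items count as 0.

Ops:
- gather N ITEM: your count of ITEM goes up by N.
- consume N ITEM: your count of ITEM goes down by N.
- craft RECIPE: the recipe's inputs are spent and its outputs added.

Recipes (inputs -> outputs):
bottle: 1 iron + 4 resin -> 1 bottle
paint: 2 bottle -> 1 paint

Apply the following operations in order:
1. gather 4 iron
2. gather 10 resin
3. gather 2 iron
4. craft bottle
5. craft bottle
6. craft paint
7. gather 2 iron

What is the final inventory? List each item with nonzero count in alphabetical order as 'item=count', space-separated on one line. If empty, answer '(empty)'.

After 1 (gather 4 iron): iron=4
After 2 (gather 10 resin): iron=4 resin=10
After 3 (gather 2 iron): iron=6 resin=10
After 4 (craft bottle): bottle=1 iron=5 resin=6
After 5 (craft bottle): bottle=2 iron=4 resin=2
After 6 (craft paint): iron=4 paint=1 resin=2
After 7 (gather 2 iron): iron=6 paint=1 resin=2

Answer: iron=6 paint=1 resin=2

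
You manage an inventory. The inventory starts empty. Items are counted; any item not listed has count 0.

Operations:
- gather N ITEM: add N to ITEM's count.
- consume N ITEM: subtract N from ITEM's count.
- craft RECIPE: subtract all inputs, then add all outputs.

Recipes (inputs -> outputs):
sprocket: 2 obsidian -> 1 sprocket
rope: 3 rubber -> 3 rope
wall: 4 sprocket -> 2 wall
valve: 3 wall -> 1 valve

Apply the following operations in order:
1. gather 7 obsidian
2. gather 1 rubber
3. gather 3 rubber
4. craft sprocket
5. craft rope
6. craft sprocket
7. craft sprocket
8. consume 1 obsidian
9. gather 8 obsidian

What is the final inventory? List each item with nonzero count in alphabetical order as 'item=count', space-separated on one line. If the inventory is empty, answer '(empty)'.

Answer: obsidian=8 rope=3 rubber=1 sprocket=3

Derivation:
After 1 (gather 7 obsidian): obsidian=7
After 2 (gather 1 rubber): obsidian=7 rubber=1
After 3 (gather 3 rubber): obsidian=7 rubber=4
After 4 (craft sprocket): obsidian=5 rubber=4 sprocket=1
After 5 (craft rope): obsidian=5 rope=3 rubber=1 sprocket=1
After 6 (craft sprocket): obsidian=3 rope=3 rubber=1 sprocket=2
After 7 (craft sprocket): obsidian=1 rope=3 rubber=1 sprocket=3
After 8 (consume 1 obsidian): rope=3 rubber=1 sprocket=3
After 9 (gather 8 obsidian): obsidian=8 rope=3 rubber=1 sprocket=3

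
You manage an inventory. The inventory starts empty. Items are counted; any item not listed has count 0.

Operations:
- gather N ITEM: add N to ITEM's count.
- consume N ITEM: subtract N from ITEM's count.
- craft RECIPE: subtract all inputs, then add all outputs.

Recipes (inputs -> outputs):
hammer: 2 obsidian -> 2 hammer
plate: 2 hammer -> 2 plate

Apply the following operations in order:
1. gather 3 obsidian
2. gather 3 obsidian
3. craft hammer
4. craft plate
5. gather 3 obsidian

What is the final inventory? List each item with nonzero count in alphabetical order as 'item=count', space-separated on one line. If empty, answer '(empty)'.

Answer: obsidian=7 plate=2

Derivation:
After 1 (gather 3 obsidian): obsidian=3
After 2 (gather 3 obsidian): obsidian=6
After 3 (craft hammer): hammer=2 obsidian=4
After 4 (craft plate): obsidian=4 plate=2
After 5 (gather 3 obsidian): obsidian=7 plate=2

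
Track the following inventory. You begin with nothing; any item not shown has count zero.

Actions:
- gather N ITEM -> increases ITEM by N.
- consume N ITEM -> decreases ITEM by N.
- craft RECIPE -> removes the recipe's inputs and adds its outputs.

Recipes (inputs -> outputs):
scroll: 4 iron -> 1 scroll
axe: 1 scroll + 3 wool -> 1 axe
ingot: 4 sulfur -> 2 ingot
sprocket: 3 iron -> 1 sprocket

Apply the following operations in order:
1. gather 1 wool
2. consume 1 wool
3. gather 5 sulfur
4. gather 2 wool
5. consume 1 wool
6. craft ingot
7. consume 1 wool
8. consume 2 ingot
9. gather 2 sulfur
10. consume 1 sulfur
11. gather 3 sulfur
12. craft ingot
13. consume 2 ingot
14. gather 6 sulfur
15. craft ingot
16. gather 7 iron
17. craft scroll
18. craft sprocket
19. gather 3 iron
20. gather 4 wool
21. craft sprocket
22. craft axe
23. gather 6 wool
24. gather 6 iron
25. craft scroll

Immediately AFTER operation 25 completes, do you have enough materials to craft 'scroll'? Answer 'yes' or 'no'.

After 1 (gather 1 wool): wool=1
After 2 (consume 1 wool): (empty)
After 3 (gather 5 sulfur): sulfur=5
After 4 (gather 2 wool): sulfur=5 wool=2
After 5 (consume 1 wool): sulfur=5 wool=1
After 6 (craft ingot): ingot=2 sulfur=1 wool=1
After 7 (consume 1 wool): ingot=2 sulfur=1
After 8 (consume 2 ingot): sulfur=1
After 9 (gather 2 sulfur): sulfur=3
After 10 (consume 1 sulfur): sulfur=2
After 11 (gather 3 sulfur): sulfur=5
After 12 (craft ingot): ingot=2 sulfur=1
After 13 (consume 2 ingot): sulfur=1
After 14 (gather 6 sulfur): sulfur=7
After 15 (craft ingot): ingot=2 sulfur=3
After 16 (gather 7 iron): ingot=2 iron=7 sulfur=3
After 17 (craft scroll): ingot=2 iron=3 scroll=1 sulfur=3
After 18 (craft sprocket): ingot=2 scroll=1 sprocket=1 sulfur=3
After 19 (gather 3 iron): ingot=2 iron=3 scroll=1 sprocket=1 sulfur=3
After 20 (gather 4 wool): ingot=2 iron=3 scroll=1 sprocket=1 sulfur=3 wool=4
After 21 (craft sprocket): ingot=2 scroll=1 sprocket=2 sulfur=3 wool=4
After 22 (craft axe): axe=1 ingot=2 sprocket=2 sulfur=3 wool=1
After 23 (gather 6 wool): axe=1 ingot=2 sprocket=2 sulfur=3 wool=7
After 24 (gather 6 iron): axe=1 ingot=2 iron=6 sprocket=2 sulfur=3 wool=7
After 25 (craft scroll): axe=1 ingot=2 iron=2 scroll=1 sprocket=2 sulfur=3 wool=7

Answer: no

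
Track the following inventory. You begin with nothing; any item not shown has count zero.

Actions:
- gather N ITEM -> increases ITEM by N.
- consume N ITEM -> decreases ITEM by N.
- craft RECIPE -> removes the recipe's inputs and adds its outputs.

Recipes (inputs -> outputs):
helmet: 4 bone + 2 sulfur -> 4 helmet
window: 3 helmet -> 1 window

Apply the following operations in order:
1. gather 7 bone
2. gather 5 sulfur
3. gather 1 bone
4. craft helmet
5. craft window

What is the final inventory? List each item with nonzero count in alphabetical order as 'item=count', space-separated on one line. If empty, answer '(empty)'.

After 1 (gather 7 bone): bone=7
After 2 (gather 5 sulfur): bone=7 sulfur=5
After 3 (gather 1 bone): bone=8 sulfur=5
After 4 (craft helmet): bone=4 helmet=4 sulfur=3
After 5 (craft window): bone=4 helmet=1 sulfur=3 window=1

Answer: bone=4 helmet=1 sulfur=3 window=1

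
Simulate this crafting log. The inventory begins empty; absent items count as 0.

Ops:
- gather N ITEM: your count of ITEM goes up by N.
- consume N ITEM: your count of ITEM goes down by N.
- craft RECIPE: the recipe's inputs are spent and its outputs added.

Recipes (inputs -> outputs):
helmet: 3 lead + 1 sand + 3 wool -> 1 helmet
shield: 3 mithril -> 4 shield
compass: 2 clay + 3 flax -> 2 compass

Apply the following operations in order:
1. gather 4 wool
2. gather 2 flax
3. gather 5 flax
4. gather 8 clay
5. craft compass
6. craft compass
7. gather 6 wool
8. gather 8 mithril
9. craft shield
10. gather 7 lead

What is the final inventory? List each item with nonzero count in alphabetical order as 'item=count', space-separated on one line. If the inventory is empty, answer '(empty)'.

Answer: clay=4 compass=4 flax=1 lead=7 mithril=5 shield=4 wool=10

Derivation:
After 1 (gather 4 wool): wool=4
After 2 (gather 2 flax): flax=2 wool=4
After 3 (gather 5 flax): flax=7 wool=4
After 4 (gather 8 clay): clay=8 flax=7 wool=4
After 5 (craft compass): clay=6 compass=2 flax=4 wool=4
After 6 (craft compass): clay=4 compass=4 flax=1 wool=4
After 7 (gather 6 wool): clay=4 compass=4 flax=1 wool=10
After 8 (gather 8 mithril): clay=4 compass=4 flax=1 mithril=8 wool=10
After 9 (craft shield): clay=4 compass=4 flax=1 mithril=5 shield=4 wool=10
After 10 (gather 7 lead): clay=4 compass=4 flax=1 lead=7 mithril=5 shield=4 wool=10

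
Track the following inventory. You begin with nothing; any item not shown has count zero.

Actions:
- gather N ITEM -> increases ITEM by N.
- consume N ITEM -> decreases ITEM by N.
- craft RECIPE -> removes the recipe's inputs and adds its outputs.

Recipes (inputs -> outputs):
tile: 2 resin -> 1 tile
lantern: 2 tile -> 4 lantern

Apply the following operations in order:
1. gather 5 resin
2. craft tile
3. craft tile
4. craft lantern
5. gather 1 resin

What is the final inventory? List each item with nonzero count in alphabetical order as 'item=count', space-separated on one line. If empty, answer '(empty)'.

Answer: lantern=4 resin=2

Derivation:
After 1 (gather 5 resin): resin=5
After 2 (craft tile): resin=3 tile=1
After 3 (craft tile): resin=1 tile=2
After 4 (craft lantern): lantern=4 resin=1
After 5 (gather 1 resin): lantern=4 resin=2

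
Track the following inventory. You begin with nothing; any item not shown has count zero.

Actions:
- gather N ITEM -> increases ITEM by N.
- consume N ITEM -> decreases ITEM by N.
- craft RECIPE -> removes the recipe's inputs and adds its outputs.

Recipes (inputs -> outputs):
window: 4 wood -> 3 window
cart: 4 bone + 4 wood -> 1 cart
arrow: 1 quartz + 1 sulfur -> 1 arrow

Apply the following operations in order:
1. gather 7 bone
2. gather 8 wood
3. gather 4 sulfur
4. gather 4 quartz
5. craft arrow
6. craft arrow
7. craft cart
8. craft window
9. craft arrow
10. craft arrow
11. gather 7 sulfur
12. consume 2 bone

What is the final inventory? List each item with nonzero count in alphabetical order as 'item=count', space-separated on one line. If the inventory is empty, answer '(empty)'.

After 1 (gather 7 bone): bone=7
After 2 (gather 8 wood): bone=7 wood=8
After 3 (gather 4 sulfur): bone=7 sulfur=4 wood=8
After 4 (gather 4 quartz): bone=7 quartz=4 sulfur=4 wood=8
After 5 (craft arrow): arrow=1 bone=7 quartz=3 sulfur=3 wood=8
After 6 (craft arrow): arrow=2 bone=7 quartz=2 sulfur=2 wood=8
After 7 (craft cart): arrow=2 bone=3 cart=1 quartz=2 sulfur=2 wood=4
After 8 (craft window): arrow=2 bone=3 cart=1 quartz=2 sulfur=2 window=3
After 9 (craft arrow): arrow=3 bone=3 cart=1 quartz=1 sulfur=1 window=3
After 10 (craft arrow): arrow=4 bone=3 cart=1 window=3
After 11 (gather 7 sulfur): arrow=4 bone=3 cart=1 sulfur=7 window=3
After 12 (consume 2 bone): arrow=4 bone=1 cart=1 sulfur=7 window=3

Answer: arrow=4 bone=1 cart=1 sulfur=7 window=3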